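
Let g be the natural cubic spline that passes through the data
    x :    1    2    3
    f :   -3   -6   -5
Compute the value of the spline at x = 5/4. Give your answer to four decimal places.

-3.9844

Put m_i = g'' at the i-th knot. Here h = (1, 1) and Δ = (-3, 1), so the interior equations h_(i-1)·m_(i-1) + 2(h_(i-1)+h_i)·m_i + h_i·m_(i+1) = 6(Δ_i − Δ_(i-1)) read
  1·m_0 + 4·m_1 + 1·m_2 = 6(Δ_1 - Δ_0) = 24
Natural end conditions: m_0 = m_2 = 0.
Solving the tridiagonal system: m_0 = 0, m_1 = 6, m_2 = 0.
On [1, 2], g(x) = -3 - 4·(x - 1) + 0·(x - 1)² + 1·(x - 1)³.
With (x - 1) = 1/4: g(5/4) = -255/64.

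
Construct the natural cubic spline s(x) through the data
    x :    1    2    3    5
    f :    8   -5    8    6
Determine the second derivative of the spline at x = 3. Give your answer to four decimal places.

Let M_i = s''(x_i). Step sizes h_i = 1, 1, 2; slopes of the chords Δ_i = (y_(i+1) - y_i)/h_i = -13, 13, -1.
  1·M_0 + 4·M_1 + 1·M_2 = 6(Δ_1 - Δ_0) = 156
  1·M_1 + 6·M_2 + 2·M_3 = 6(Δ_2 - Δ_1) = -84
Natural end conditions: M_0 = M_3 = 0.
Hence M_0 = 0, M_1 = 1020/23, M_2 = -492/23, M_3 = 0.

-21.3913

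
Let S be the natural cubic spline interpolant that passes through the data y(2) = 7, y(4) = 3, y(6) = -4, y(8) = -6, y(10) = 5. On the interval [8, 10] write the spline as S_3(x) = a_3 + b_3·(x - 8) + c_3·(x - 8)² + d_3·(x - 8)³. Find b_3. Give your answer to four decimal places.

2.4286

Put m_i = S'' at the i-th knot. Here h = (2, 2, 2, 2) and Δ = (-2, -7/2, -1, 11/2), so the interior equations h_(i-1)·m_(i-1) + 2(h_(i-1)+h_i)·m_i + h_i·m_(i+1) = 6(Δ_i − Δ_(i-1)) read
  2·m_0 + 8·m_1 + 2·m_2 = 6(Δ_1 - Δ_0) = -9
  2·m_1 + 8·m_2 + 2·m_3 = 6(Δ_2 - Δ_1) = 15
  2·m_2 + 8·m_3 + 2·m_4 = 6(Δ_3 - Δ_2) = 39
Natural end conditions: m_0 = m_4 = 0.
Forward elimination and back-substitution give m_0 = 0, m_1 = -39/28, m_2 = 15/14, m_3 = 129/28, m_4 = 0.
On [8, 10], with S_3(x) = a_3 + b_3·(x - 8) + c_3·(x - 8)² + d_3·(x - 8)³: c_3 = m_3/2 = 129/56, d_3 = (m_4 - m_3)/(6h_3) = -43/112, b_3 = Δ_3 - h_3(2m_3 + m_4)/6 = 17/7.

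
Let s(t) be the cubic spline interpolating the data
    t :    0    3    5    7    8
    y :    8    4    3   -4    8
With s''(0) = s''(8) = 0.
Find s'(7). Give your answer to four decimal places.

6.0321

Write m_i for s''(x_i). With h_i = 3, 2, 2, 1 and divided differences Δ_i = -4/3, -1/2, -7/2, 12, the continuity of s' gives the tridiagonal system
  3·m_0 + 10·m_1 + 2·m_2 = 6(Δ_1 - Δ_0) = 5
  2·m_1 + 8·m_2 + 2·m_3 = 6(Δ_2 - Δ_1) = -18
  2·m_2 + 6·m_3 + 1·m_4 = 6(Δ_3 - Δ_2) = 93
Natural end conditions: m_0 = m_4 = 0.
Hence m_0 = 0, m_1 = 101/52, m_2 = -375/52, m_3 = 931/52, m_4 = 0.
On [7, 8], s'(t) = b_3 + 2c_3·(t - 7) + 3d_3·(t - 7)² with b_3 = Δ_3 - h_3(2m_3 + m_4)/6 = 941/156, c_3 = m_3/2 = 931/104, d_3 = (m_4 - m_3)/(6h_3) = -931/312. So s'(7) = 941/156.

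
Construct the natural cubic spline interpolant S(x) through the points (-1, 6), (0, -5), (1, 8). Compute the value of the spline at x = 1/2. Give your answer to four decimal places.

Let M_i = S''(x_i). Step sizes h_i = 1, 1; slopes of the chords Δ_i = (y_(i+1) - y_i)/h_i = -11, 13.
  1·M_0 + 4·M_1 + 1·M_2 = 6(Δ_1 - Δ_0) = 144
Natural end conditions: M_0 = M_2 = 0.
Solving: M_0 = 0, M_1 = 36, M_2 = 0.
On [0, 1], S(x) = -5 + 1·x + 18·x² - 6·x³.
With x = 1/2: S(1/2) = -3/4.

-0.7500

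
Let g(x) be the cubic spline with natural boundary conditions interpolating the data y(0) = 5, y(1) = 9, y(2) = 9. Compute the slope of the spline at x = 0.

Put m_i = g'' at the i-th knot. Here h = (1, 1) and Δ = (4, 0), so the interior equations h_(i-1)·m_(i-1) + 2(h_(i-1)+h_i)·m_i + h_i·m_(i+1) = 6(Δ_i − Δ_(i-1)) read
  1·m_0 + 4·m_1 + 1·m_2 = 6(Δ_1 - Δ_0) = -24
Natural end conditions: m_0 = m_2 = 0.
Hence m_0 = 0, m_1 = -6, m_2 = 0.
On [0, 1], g'(x) = b_0 + 2c_0·x + 3d_0·x² with b_0 = Δ_0 - h_0(2m_0 + m_1)/6 = 5, c_0 = m_0/2 = 0, d_0 = (m_1 - m_0)/(6h_0) = -1. So g'(0) = 5.

5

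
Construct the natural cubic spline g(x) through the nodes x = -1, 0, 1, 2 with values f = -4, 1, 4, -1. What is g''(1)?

-12

Write M_i for g''(x_i). With h_i = 1, 1, 1 and divided differences Δ_i = 5, 3, -5, the continuity of g' gives the tridiagonal system
  1·M_0 + 4·M_1 + 1·M_2 = 6(Δ_1 - Δ_0) = -12
  1·M_1 + 4·M_2 + 1·M_3 = 6(Δ_2 - Δ_1) = -48
Natural end conditions: M_0 = M_3 = 0.
Solving: M_0 = 0, M_1 = 0, M_2 = -12, M_3 = 0.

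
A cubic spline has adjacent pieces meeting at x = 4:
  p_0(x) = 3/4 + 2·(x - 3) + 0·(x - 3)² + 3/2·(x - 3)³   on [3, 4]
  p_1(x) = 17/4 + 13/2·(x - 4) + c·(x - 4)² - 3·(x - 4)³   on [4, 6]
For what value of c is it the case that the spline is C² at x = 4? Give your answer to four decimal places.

p_0''(x) = 0 + 9·(x - 3), so p_0''(4) = 9. On the right, p_1''(4) = 2c, so c = 9/2.

4.5000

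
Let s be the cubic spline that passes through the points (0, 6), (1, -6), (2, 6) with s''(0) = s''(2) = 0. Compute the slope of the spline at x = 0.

With σ_i denoting the second derivative at x_i, h_i = 1, 1, and Δ_i = (y_(i+1) − y_i)/h_i = -12, 12:
  1·σ_0 + 4·σ_1 + 1·σ_2 = 6(Δ_1 - Δ_0) = 144
Natural end conditions: σ_0 = σ_2 = 0.
Hence σ_0 = 0, σ_1 = 36, σ_2 = 0.
On [0, 1], s'(x) = b_0 + 2c_0·x + 3d_0·x² with b_0 = Δ_0 - h_0(2σ_0 + σ_1)/6 = -18, c_0 = σ_0/2 = 0, d_0 = (σ_1 - σ_0)/(6h_0) = 6. So s'(0) = -18.

-18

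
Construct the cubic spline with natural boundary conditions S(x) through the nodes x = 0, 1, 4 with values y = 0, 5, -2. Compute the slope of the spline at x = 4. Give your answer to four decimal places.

Write M_i for S''(x_i). With h_i = 1, 3 and divided differences Δ_i = 5, -7/3, the continuity of S' gives the tridiagonal system
  1·M_0 + 8·M_1 + 3·M_2 = 6(Δ_1 - Δ_0) = -44
Natural end conditions: M_0 = M_2 = 0.
Hence M_0 = 0, M_1 = -11/2, M_2 = 0.
On [1, 4], S'(x) = b_1 + 2c_1·(x - 1) + 3d_1·(x - 1)² with b_1 = Δ_1 - h_1(2M_1 + M_2)/6 = 19/6, c_1 = M_1/2 = -11/4, d_1 = (M_2 - M_1)/(6h_1) = 11/36. So S'(4) = -61/12.

-5.0833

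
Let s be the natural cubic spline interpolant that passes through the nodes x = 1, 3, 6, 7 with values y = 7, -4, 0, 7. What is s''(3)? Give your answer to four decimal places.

With σ_i denoting the second derivative at x_i, h_i = 2, 3, 1, and Δ_i = (y_(i+1) − y_i)/h_i = -11/2, 4/3, 7:
  2·σ_0 + 10·σ_1 + 3·σ_2 = 6(Δ_1 - Δ_0) = 41
  3·σ_1 + 8·σ_2 + 1·σ_3 = 6(Δ_2 - Δ_1) = 34
Natural end conditions: σ_0 = σ_3 = 0.
Solving the tridiagonal system: σ_0 = 0, σ_1 = 226/71, σ_2 = 217/71, σ_3 = 0.

3.1831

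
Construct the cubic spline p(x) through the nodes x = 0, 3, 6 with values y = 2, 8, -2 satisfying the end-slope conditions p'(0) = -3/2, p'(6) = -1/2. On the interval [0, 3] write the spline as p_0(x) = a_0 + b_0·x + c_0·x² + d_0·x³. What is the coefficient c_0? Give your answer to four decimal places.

3.1667

Write m_i for p''(x_i). With h_i = 3, 3 and divided differences Δ_i = 2, -10/3, the continuity of p' gives the tridiagonal system
  3·m_0 + 12·m_1 + 3·m_2 = 6(Δ_1 - Δ_0) = -32
Clamped end conditions give two more equations: 2h_0·m_0 + h_0·m_1 = 6(Δ_0 - p'(0)) = 21 and h_1·m_1 + 2h_1·m_2 = 6(p'(6) - Δ_1) = 17.
Forward elimination and back-substitution give m_0 = 19/3, m_1 = -17/3, m_2 = 17/3.
On [0, 3], with p_0(x) = a_0 + b_0·x + c_0·x² + d_0·x³: c_0 = m_0/2 = 19/6, d_0 = (m_1 - m_0)/(6h_0) = -2/3, b_0 = Δ_0 - h_0(2m_0 + m_1)/6 = -3/2.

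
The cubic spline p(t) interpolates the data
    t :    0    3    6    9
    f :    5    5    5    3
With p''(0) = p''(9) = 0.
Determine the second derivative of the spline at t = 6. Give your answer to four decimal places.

With M_i denoting the second derivative at x_i, h_i = 3, 3, 3, and Δ_i = (y_(i+1) − y_i)/h_i = 0, 0, -2/3:
  3·M_0 + 12·M_1 + 3·M_2 = 6(Δ_1 - Δ_0) = 0
  3·M_1 + 12·M_2 + 3·M_3 = 6(Δ_2 - Δ_1) = -4
Natural end conditions: M_0 = M_3 = 0.
Forward elimination and back-substitution give M_0 = 0, M_1 = 4/45, M_2 = -16/45, M_3 = 0.

-0.3556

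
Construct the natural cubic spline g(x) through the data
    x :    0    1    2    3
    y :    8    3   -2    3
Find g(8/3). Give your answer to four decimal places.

0.5432

Put m_i = g'' at the i-th knot. Here h = (1, 1, 1) and Δ = (-5, -5, 5), so the interior equations h_(i-1)·m_(i-1) + 2(h_(i-1)+h_i)·m_i + h_i·m_(i+1) = 6(Δ_i − Δ_(i-1)) read
  1·m_0 + 4·m_1 + 1·m_2 = 6(Δ_1 - Δ_0) = 0
  1·m_1 + 4·m_2 + 1·m_3 = 6(Δ_2 - Δ_1) = 60
Natural end conditions: m_0 = m_3 = 0.
Solving the tridiagonal system: m_0 = 0, m_1 = -4, m_2 = 16, m_3 = 0.
On [2, 3], g(x) = -2 - 1/3·(x - 2) + 8·(x - 2)² - 8/3·(x - 2)³.
With (x - 2) = 2/3: g(8/3) = 44/81.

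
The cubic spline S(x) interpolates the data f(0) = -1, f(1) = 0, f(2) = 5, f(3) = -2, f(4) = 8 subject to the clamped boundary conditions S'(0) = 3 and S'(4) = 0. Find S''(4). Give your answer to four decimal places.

Put M_i = S'' at the i-th knot. Here h = (1, 1, 1, 1) and Δ = (1, 5, -7, 10), so the interior equations h_(i-1)·M_(i-1) + 2(h_(i-1)+h_i)·M_i + h_i·M_(i+1) = 6(Δ_i − Δ_(i-1)) read
  1·M_0 + 4·M_1 + 1·M_2 = 6(Δ_1 - Δ_0) = 24
  1·M_1 + 4·M_2 + 1·M_3 = 6(Δ_2 - Δ_1) = -72
  1·M_2 + 4·M_3 + 1·M_4 = 6(Δ_3 - Δ_2) = 102
Clamped end conditions give two more equations: 2h_0·M_0 + h_0·M_1 = 6(Δ_0 - S'(0)) = -12 and h_3·M_3 + 2h_3·M_4 = 6(S'(4) - Δ_3) = -60.
Hence M_0 = -213/14, M_1 = 129/7, M_2 = -69/2, M_3 = 333/7, M_4 = -753/14.

-53.7857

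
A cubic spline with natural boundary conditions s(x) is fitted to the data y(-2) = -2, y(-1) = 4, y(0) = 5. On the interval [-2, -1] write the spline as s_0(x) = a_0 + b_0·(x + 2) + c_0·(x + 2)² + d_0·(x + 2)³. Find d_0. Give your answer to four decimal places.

-1.2500

Let M_i = s''(x_i). Step sizes h_i = 1, 1; slopes of the chords Δ_i = (y_(i+1) - y_i)/h_i = 6, 1.
  1·M_0 + 4·M_1 + 1·M_2 = 6(Δ_1 - Δ_0) = -30
Natural end conditions: M_0 = M_2 = 0.
Forward elimination and back-substitution give M_0 = 0, M_1 = -15/2, M_2 = 0.
On [-2, -1], with s_0(x) = a_0 + b_0·(x + 2) + c_0·(x + 2)² + d_0·(x + 2)³: c_0 = M_0/2 = 0, d_0 = (M_1 - M_0)/(6h_0) = -5/4, b_0 = Δ_0 - h_0(2M_0 + M_1)/6 = 29/4.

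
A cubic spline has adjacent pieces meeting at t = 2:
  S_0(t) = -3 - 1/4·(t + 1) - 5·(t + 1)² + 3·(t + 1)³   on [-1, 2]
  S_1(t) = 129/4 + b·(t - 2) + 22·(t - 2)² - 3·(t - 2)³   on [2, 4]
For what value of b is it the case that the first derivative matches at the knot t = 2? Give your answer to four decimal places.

S_0'(t) = -1/4 - 10·(t + 1) + 9·(t + 1)², so S_0'(2) = 203/4. On the right, S_1'(2) = b, so b = 203/4.

50.7500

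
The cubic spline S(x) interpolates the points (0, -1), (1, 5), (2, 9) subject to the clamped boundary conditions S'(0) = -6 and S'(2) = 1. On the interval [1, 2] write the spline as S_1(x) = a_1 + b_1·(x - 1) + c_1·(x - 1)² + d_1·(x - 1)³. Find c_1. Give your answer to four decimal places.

-6.5000

Let M_i = S''(x_i). Step sizes h_i = 1, 1; slopes of the chords Δ_i = (y_(i+1) - y_i)/h_i = 6, 4.
  1·M_0 + 4·M_1 + 1·M_2 = 6(Δ_1 - Δ_0) = -12
Clamped end conditions give two more equations: 2h_0·M_0 + h_0·M_1 = 6(Δ_0 - S'(0)) = 72 and h_1·M_1 + 2h_1·M_2 = 6(S'(2) - Δ_1) = -18.
Solving the tridiagonal system: M_0 = 85/2, M_1 = -13, M_2 = -5/2.
On [1, 2], with S_1(x) = a_1 + b_1·(x - 1) + c_1·(x - 1)² + d_1·(x - 1)³: c_1 = M_1/2 = -13/2, d_1 = (M_2 - M_1)/(6h_1) = 7/4, b_1 = Δ_1 - h_1(2M_1 + M_2)/6 = 35/4.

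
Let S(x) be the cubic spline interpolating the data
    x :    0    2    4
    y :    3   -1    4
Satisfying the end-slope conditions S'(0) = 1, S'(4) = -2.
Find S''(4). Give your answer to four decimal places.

With m_i denoting the second derivative at x_i, h_i = 2, 2, and Δ_i = (y_(i+1) − y_i)/h_i = -2, 5/2:
  2·m_0 + 8·m_1 + 2·m_2 = 6(Δ_1 - Δ_0) = 27
Clamped end conditions give two more equations: 2h_0·m_0 + h_0·m_1 = 6(Δ_0 - S'(0)) = -18 and h_1·m_1 + 2h_1·m_2 = 6(S'(4) - Δ_1) = -27.
Solving: m_0 = -69/8, m_1 = 33/4, m_2 = -87/8.

-10.8750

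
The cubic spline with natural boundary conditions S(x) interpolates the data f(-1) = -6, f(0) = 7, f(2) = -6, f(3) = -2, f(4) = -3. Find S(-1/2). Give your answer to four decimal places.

Put M_i = S'' at the i-th knot. Here h = (1, 2, 1, 1) and Δ = (13, -13/2, 4, -1), so the interior equations h_(i-1)·M_(i-1) + 2(h_(i-1)+h_i)·M_i + h_i·M_(i+1) = 6(Δ_i − Δ_(i-1)) read
  1·M_0 + 6·M_1 + 2·M_2 = 6(Δ_1 - Δ_0) = -117
  2·M_1 + 6·M_2 + 1·M_3 = 6(Δ_2 - Δ_1) = 63
  1·M_2 + 4·M_3 + 1·M_4 = 6(Δ_3 - Δ_2) = -30
Natural end conditions: M_0 = M_4 = 0.
Solving: M_0 = 0, M_1 = -3255/122, M_2 = 1314/61, M_3 = -786/61, M_4 = 0.
On [-1, 0], S(x) = -6 + 4257/244·(x + 1) + 0·(x + 1)² - 1085/244·(x + 1)³.
With (x + 1) = 1/2: S(-1/2) = 4231/1952.

2.1675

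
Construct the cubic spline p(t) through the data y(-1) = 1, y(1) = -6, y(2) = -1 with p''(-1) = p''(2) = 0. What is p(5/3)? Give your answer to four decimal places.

-3.0864

Let M_i = p''(x_i). Step sizes h_i = 2, 1; slopes of the chords Δ_i = (y_(i+1) - y_i)/h_i = -7/2, 5.
  2·M_0 + 6·M_1 + 1·M_2 = 6(Δ_1 - Δ_0) = 51
Natural end conditions: M_0 = M_2 = 0.
Solving the tridiagonal system: M_0 = 0, M_1 = 17/2, M_2 = 0.
On [1, 2], p(t) = -6 + 13/6·(t - 1) + 17/4·(t - 1)² - 17/12·(t - 1)³.
With (t - 1) = 2/3: p(5/3) = -250/81.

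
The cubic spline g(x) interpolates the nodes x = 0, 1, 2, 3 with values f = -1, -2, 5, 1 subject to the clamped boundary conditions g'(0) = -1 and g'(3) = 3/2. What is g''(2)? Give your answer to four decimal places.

-29.9333

Write σ_i for g''(x_i). With h_i = 1, 1, 1 and divided differences Δ_i = -1, 7, -4, the continuity of g' gives the tridiagonal system
  1·σ_0 + 4·σ_1 + 1·σ_2 = 6(Δ_1 - Δ_0) = 48
  1·σ_1 + 4·σ_2 + 1·σ_3 = 6(Δ_2 - Δ_1) = -66
Clamped end conditions give two more equations: 2h_0·σ_0 + h_0·σ_1 = 6(Δ_0 - g'(0)) = 0 and h_2·σ_2 + 2h_2·σ_3 = 6(g'(3) - Δ_2) = 33.
Solving the tridiagonal system: σ_0 = -167/15, σ_1 = 334/15, σ_2 = -449/15, σ_3 = 472/15.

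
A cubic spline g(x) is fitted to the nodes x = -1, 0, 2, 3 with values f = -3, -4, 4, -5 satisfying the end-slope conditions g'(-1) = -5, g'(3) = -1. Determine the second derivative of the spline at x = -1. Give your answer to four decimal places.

6.2286

Write m_i for g''(x_i). With h_i = 1, 2, 1 and divided differences Δ_i = -1, 4, -9, the continuity of g' gives the tridiagonal system
  1·m_0 + 6·m_1 + 2·m_2 = 6(Δ_1 - Δ_0) = 30
  2·m_1 + 6·m_2 + 1·m_3 = 6(Δ_2 - Δ_1) = -78
Clamped end conditions give two more equations: 2h_0·m_0 + h_0·m_1 = 6(Δ_0 - g'(-1)) = 24 and h_2·m_2 + 2h_2·m_3 = 6(g'(3) - Δ_2) = 48.
Hence m_0 = 218/35, m_1 = 404/35, m_2 = -796/35, m_3 = 1238/35.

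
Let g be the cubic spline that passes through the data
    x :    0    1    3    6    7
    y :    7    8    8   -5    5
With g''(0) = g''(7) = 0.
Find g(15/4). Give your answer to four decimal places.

Put m_i = g'' at the i-th knot. Here h = (1, 2, 3, 1) and Δ = (1, 0, -13/3, 10), so the interior equations h_(i-1)·m_(i-1) + 2(h_(i-1)+h_i)·m_i + h_i·m_(i+1) = 6(Δ_i − Δ_(i-1)) read
  1·m_0 + 6·m_1 + 2·m_2 = 6(Δ_1 - Δ_0) = -6
  2·m_1 + 10·m_2 + 3·m_3 = 6(Δ_2 - Δ_1) = -26
  3·m_2 + 8·m_3 + 1·m_4 = 6(Δ_3 - Δ_2) = 86
Natural end conditions: m_0 = m_4 = 0.
Hence m_0 = 0, m_1 = 253/197, m_2 = -1350/197, m_3 = 2624/197, m_4 = 0.
On [3, 6], g(x) = 8 - 2447/591·(x - 3) - 675/197·(x - 3)² + 1987/1773·(x - 3)³.
With (x - 3) = 3/4: g(15/4) = 43373/12608.

3.4401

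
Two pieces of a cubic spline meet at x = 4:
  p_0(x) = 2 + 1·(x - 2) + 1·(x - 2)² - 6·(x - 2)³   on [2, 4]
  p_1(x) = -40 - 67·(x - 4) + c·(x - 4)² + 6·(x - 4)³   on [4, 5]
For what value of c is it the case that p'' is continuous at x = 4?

-35

p_0''(x) = 2 - 36·(x - 2), so p_0''(4) = -70. On the right, p_1''(4) = 2c, so c = -35.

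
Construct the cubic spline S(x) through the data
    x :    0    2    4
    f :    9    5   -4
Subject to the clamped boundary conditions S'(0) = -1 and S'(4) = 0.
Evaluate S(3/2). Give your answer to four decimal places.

Let M_i = S''(x_i). Step sizes h_i = 2, 2; slopes of the chords Δ_i = (y_(i+1) - y_i)/h_i = -2, -9/2.
  2·M_0 + 8·M_1 + 2·M_2 = 6(Δ_1 - Δ_0) = -15
Clamped end conditions give two more equations: 2h_0·M_0 + h_0·M_1 = 6(Δ_0 - S'(0)) = -6 and h_1·M_1 + 2h_1·M_2 = 6(S'(4) - Δ_1) = 27.
Solving the tridiagonal system: M_0 = 5/8, M_1 = -17/4, M_2 = 71/8.
On [0, 2], S(x) = 9 - 1·x + 5/16·x² - 13/32·x³.
With x = 3/2: S(3/2) = 1749/256.

6.8320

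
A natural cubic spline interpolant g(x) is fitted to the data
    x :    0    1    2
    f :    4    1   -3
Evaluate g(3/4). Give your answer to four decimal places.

1.8320

With m_i denoting the second derivative at x_i, h_i = 1, 1, and Δ_i = (y_(i+1) − y_i)/h_i = -3, -4:
  1·m_0 + 4·m_1 + 1·m_2 = 6(Δ_1 - Δ_0) = -6
Natural end conditions: m_0 = m_2 = 0.
Solving: m_0 = 0, m_1 = -3/2, m_2 = 0.
On [0, 1], g(x) = 4 - 11/4·x + 0·x² - 1/4·x³.
With x = 3/4: g(3/4) = 469/256.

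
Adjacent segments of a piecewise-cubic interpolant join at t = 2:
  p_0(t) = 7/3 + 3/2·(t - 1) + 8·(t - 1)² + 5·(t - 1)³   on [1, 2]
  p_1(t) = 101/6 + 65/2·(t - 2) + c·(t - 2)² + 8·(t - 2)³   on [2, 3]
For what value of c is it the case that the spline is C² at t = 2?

p_0''(t) = 16 + 30·(t - 1), so p_0''(2) = 46. On the right, p_1''(2) = 2c, so c = 23.

23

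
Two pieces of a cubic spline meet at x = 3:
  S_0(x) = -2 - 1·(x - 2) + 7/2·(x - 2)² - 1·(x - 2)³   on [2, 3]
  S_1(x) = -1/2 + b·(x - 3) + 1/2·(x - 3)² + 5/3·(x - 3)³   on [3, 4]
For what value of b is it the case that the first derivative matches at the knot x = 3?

S_0'(x) = -1 + 7·(x - 2) - 3·(x - 2)², so S_0'(3) = 3. On the right, S_1'(3) = b, so b = 3.

3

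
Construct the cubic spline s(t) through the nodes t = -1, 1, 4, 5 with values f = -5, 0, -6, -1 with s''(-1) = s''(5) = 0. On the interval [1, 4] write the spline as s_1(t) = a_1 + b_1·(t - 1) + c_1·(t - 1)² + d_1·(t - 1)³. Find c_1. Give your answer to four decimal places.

Write σ_i for s''(x_i). With h_i = 2, 3, 1 and divided differences Δ_i = 5/2, -2, 5, the continuity of s' gives the tridiagonal system
  2·σ_0 + 10·σ_1 + 3·σ_2 = 6(Δ_1 - Δ_0) = -27
  3·σ_1 + 8·σ_2 + 1·σ_3 = 6(Δ_2 - Δ_1) = 42
Natural end conditions: σ_0 = σ_3 = 0.
Solving the tridiagonal system: σ_0 = 0, σ_1 = -342/71, σ_2 = 501/71, σ_3 = 0.
On [1, 4], with s_1(t) = a_1 + b_1·(t - 1) + c_1·(t - 1)² + d_1·(t - 1)³: c_1 = σ_1/2 = -171/71, d_1 = (σ_2 - σ_1)/(6h_1) = 281/426, b_1 = Δ_1 - h_1(2σ_1 + σ_2)/6 = -101/142.

-2.4085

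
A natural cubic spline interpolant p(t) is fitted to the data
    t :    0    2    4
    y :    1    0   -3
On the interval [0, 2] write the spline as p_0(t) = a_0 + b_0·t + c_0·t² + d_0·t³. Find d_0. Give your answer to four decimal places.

-0.0625

Put m_i = p'' at the i-th knot. Here h = (2, 2) and Δ = (-1/2, -3/2), so the interior equations h_(i-1)·m_(i-1) + 2(h_(i-1)+h_i)·m_i + h_i·m_(i+1) = 6(Δ_i − Δ_(i-1)) read
  2·m_0 + 8·m_1 + 2·m_2 = 6(Δ_1 - Δ_0) = -6
Natural end conditions: m_0 = m_2 = 0.
Hence m_0 = 0, m_1 = -3/4, m_2 = 0.
On [0, 2], with p_0(t) = a_0 + b_0·t + c_0·t² + d_0·t³: c_0 = m_0/2 = 0, d_0 = (m_1 - m_0)/(6h_0) = -1/16, b_0 = Δ_0 - h_0(2m_0 + m_1)/6 = -1/4.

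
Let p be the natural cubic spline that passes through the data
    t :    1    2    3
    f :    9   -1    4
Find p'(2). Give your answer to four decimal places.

Let M_i = p''(x_i). Step sizes h_i = 1, 1; slopes of the chords Δ_i = (y_(i+1) - y_i)/h_i = -10, 5.
  1·M_0 + 4·M_1 + 1·M_2 = 6(Δ_1 - Δ_0) = 90
Natural end conditions: M_0 = M_2 = 0.
Forward elimination and back-substitution give M_0 = 0, M_1 = 45/2, M_2 = 0.
On [2, 3], p'(t) = b_1 + 2c_1·(t - 2) + 3d_1·(t - 2)² with b_1 = Δ_1 - h_1(2M_1 + M_2)/6 = -5/2, c_1 = M_1/2 = 45/4, d_1 = (M_2 - M_1)/(6h_1) = -15/4. So p'(2) = -5/2.

-2.5000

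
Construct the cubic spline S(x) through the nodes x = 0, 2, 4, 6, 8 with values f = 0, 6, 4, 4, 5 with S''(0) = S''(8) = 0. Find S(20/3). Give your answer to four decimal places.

With M_i denoting the second derivative at x_i, h_i = 2, 2, 2, 2, and Δ_i = (y_(i+1) − y_i)/h_i = 3, -1, 0, 1/2:
  2·M_0 + 8·M_1 + 2·M_2 = 6(Δ_1 - Δ_0) = -24
  2·M_1 + 8·M_2 + 2·M_3 = 6(Δ_2 - Δ_1) = 6
  2·M_2 + 8·M_3 + 2·M_4 = 6(Δ_3 - Δ_2) = 3
Natural end conditions: M_0 = M_4 = 0.
Forward elimination and back-substitution give M_0 = 0, M_1 = -381/112, M_2 = 45/28, M_3 = -3/112, M_4 = 0.
On [6, 8], S(x) = 4 + 29/56·(x - 6) - 3/224·(x - 6)² + 1/448·(x - 6)³.
With (x - 6) = 2/3: S(20/3) = 3281/756.

4.3399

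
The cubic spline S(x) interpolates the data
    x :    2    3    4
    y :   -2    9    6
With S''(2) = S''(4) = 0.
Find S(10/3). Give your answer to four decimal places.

Write m_i for S''(x_i). With h_i = 1, 1 and divided differences Δ_i = 11, -3, the continuity of S' gives the tridiagonal system
  1·m_0 + 4·m_1 + 1·m_2 = 6(Δ_1 - Δ_0) = -84
Natural end conditions: m_0 = m_2 = 0.
Hence m_0 = 0, m_1 = -21, m_2 = 0.
On [3, 4], S(x) = 9 + 4·(x - 3) - 21/2·(x - 3)² + 7/2·(x - 3)³.
With (x - 3) = 1/3: S(10/3) = 251/27.

9.2963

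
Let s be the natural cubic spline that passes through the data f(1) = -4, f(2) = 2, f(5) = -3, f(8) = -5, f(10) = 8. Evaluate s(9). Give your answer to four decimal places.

0.5028

With σ_i denoting the second derivative at x_i, h_i = 1, 3, 3, 2, and Δ_i = (y_(i+1) − y_i)/h_i = 6, -5/3, -2/3, 13/2:
  1·σ_0 + 8·σ_1 + 3·σ_2 = 6(Δ_1 - Δ_0) = -46
  3·σ_1 + 12·σ_2 + 3·σ_3 = 6(Δ_2 - Δ_1) = 6
  3·σ_2 + 10·σ_3 + 2·σ_4 = 6(Δ_3 - Δ_2) = 43
Natural end conditions: σ_0 = σ_4 = 0.
Hence σ_0 = 0, σ_1 = -1633/266, σ_2 = 138/133, σ_3 = 1061/266, σ_4 = 0.
On [8, 10], s(x) = -5 + 3065/798·(x - 8) + 1061/532·(x - 8)² - 1061/3192·(x - 8)³.
With (x - 8) = 1: s(9) = 535/1064.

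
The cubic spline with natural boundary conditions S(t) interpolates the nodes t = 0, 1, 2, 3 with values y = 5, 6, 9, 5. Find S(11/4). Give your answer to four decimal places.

Write σ_i for S''(x_i). With h_i = 1, 1, 1 and divided differences Δ_i = 1, 3, -4, the continuity of S' gives the tridiagonal system
  1·σ_0 + 4·σ_1 + 1·σ_2 = 6(Δ_1 - Δ_0) = 12
  1·σ_1 + 4·σ_2 + 1·σ_3 = 6(Δ_2 - Δ_1) = -42
Natural end conditions: σ_0 = σ_3 = 0.
Solving the tridiagonal system: σ_0 = 0, σ_1 = 6, σ_2 = -12, σ_3 = 0.
On [2, 3], S(t) = 9 + 0·(t - 2) - 6·(t - 2)² + 2·(t - 2)³.
With (t - 2) = 3/4: S(11/4) = 207/32.

6.4688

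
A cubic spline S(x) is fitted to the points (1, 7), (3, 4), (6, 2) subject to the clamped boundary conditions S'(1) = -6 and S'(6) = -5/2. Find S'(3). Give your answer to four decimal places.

Put M_i = S'' at the i-th knot. Here h = (2, 3) and Δ = (-3/2, -2/3), so the interior equations h_(i-1)·M_(i-1) + 2(h_(i-1)+h_i)·M_i + h_i·M_(i+1) = 6(Δ_i − Δ_(i-1)) read
  2·M_0 + 10·M_1 + 3·M_2 = 6(Δ_1 - Δ_0) = 5
Clamped end conditions give two more equations: 2h_0·M_0 + h_0·M_1 = 6(Δ_0 - S'(1)) = 27 and h_1·M_1 + 2h_1·M_2 = 6(S'(6) - Δ_1) = -11.
Solving: M_0 = 139/20, M_1 = -2/5, M_2 = -49/30.
On [3, 6], S'(x) = b_1 + 2c_1·(x - 3) + 3d_1·(x - 3)² with b_1 = Δ_1 - h_1(2M_1 + M_2)/6 = 11/20, c_1 = M_1/2 = -1/5, d_1 = (M_2 - M_1)/(6h_1) = -37/540. So S'(3) = 11/20.

0.5500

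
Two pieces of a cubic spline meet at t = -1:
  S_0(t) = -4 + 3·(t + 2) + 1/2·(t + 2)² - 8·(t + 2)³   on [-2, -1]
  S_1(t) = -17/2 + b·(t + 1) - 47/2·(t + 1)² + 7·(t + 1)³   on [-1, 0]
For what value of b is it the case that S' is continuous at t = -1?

S_0'(t) = 3 + 1·(t + 2) - 24·(t + 2)², so S_0'(-1) = -20. On the right, S_1'(-1) = b, so b = -20.

-20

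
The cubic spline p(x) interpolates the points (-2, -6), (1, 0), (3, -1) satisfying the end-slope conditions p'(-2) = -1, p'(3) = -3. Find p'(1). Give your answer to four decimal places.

1.8500

Put m_i = p'' at the i-th knot. Here h = (3, 2) and Δ = (2, -1/2), so the interior equations h_(i-1)·m_(i-1) + 2(h_(i-1)+h_i)·m_i + h_i·m_(i+1) = 6(Δ_i − Δ_(i-1)) read
  3·m_0 + 10·m_1 + 2·m_2 = 6(Δ_1 - Δ_0) = -15
Clamped end conditions give two more equations: 2h_0·m_0 + h_0·m_1 = 6(Δ_0 - p'(-2)) = 18 and h_1·m_1 + 2h_1·m_2 = 6(p'(3) - Δ_1) = -15.
Solving: m_0 = 41/10, m_1 = -11/5, m_2 = -53/20.
On [1, 3], p'(x) = b_1 + 2c_1·(x - 1) + 3d_1·(x - 1)² with b_1 = Δ_1 - h_1(2m_1 + m_2)/6 = 37/20, c_1 = m_1/2 = -11/10, d_1 = (m_2 - m_1)/(6h_1) = -3/80. So p'(1) = 37/20.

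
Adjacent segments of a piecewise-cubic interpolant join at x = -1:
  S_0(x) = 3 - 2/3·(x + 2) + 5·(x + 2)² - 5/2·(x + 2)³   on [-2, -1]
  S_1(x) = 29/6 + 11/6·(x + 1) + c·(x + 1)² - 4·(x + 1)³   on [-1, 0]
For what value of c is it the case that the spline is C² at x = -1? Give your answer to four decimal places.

-2.5000

S_0''(x) = 10 - 15·(x + 2), so S_0''(-1) = -5. On the right, S_1''(-1) = 2c, so c = -5/2.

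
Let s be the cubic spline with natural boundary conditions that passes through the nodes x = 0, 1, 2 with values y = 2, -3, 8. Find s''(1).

Let M_i = s''(x_i). Step sizes h_i = 1, 1; slopes of the chords Δ_i = (y_(i+1) - y_i)/h_i = -5, 11.
  1·M_0 + 4·M_1 + 1·M_2 = 6(Δ_1 - Δ_0) = 96
Natural end conditions: M_0 = M_2 = 0.
Solving: M_0 = 0, M_1 = 24, M_2 = 0.

24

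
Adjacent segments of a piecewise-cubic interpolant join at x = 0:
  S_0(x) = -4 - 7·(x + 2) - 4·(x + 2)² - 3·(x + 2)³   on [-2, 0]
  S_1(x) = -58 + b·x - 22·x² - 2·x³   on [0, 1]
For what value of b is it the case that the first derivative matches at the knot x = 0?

S_0'(x) = -7 - 8·(x + 2) - 9·(x + 2)², so S_0'(0) = -59. On the right, S_1'(0) = b, so b = -59.

-59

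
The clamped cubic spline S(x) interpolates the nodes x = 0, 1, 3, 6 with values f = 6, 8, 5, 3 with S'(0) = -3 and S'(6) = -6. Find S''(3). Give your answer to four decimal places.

4.3860

Let σ_i = S''(x_i). Step sizes h_i = 1, 2, 3; slopes of the chords Δ_i = (y_(i+1) - y_i)/h_i = 2, -3/2, -2/3.
  1·σ_0 + 6·σ_1 + 2·σ_2 = 6(Δ_1 - Δ_0) = -21
  2·σ_1 + 10·σ_2 + 3·σ_3 = 6(Δ_2 - Δ_1) = 5
Clamped end conditions give two more equations: 2h_0·σ_0 + h_0·σ_1 = 6(Δ_0 - S'(0)) = 30 and h_2·σ_2 + 2h_2·σ_3 = 6(S'(6) - Δ_2) = -32.
Solving: σ_0 = 1087/57, σ_1 = -464/57, σ_2 = 250/57, σ_3 = -143/19.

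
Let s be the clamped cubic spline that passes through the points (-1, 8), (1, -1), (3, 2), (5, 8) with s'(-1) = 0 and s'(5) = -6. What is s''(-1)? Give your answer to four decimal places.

Let σ_i = s''(x_i). Step sizes h_i = 2, 2, 2; slopes of the chords Δ_i = (y_(i+1) - y_i)/h_i = -9/2, 3/2, 3.
  2·σ_0 + 8·σ_1 + 2·σ_2 = 6(Δ_1 - Δ_0) = 36
  2·σ_1 + 8·σ_2 + 2·σ_3 = 6(Δ_2 - Δ_1) = 9
Clamped end conditions give two more equations: 2h_0·σ_0 + h_0·σ_1 = 6(Δ_0 - s'(-1)) = -27 and h_2·σ_2 + 2h_2·σ_3 = 6(s'(5) - Δ_2) = -54.
Hence σ_0 = -49/5, σ_1 = 61/10, σ_2 = 17/5, σ_3 = -76/5.

-9.8000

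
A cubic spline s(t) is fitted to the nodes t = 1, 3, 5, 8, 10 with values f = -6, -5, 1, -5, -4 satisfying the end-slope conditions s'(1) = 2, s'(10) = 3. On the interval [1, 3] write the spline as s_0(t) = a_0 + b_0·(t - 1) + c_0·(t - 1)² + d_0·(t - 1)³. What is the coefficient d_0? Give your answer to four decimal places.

0.6970

Write m_i for s''(x_i). With h_i = 2, 2, 3, 2 and divided differences Δ_i = 1/2, 3, -2, 1/2, the continuity of s' gives the tridiagonal system
  2·m_0 + 8·m_1 + 2·m_2 = 6(Δ_1 - Δ_0) = 15
  2·m_1 + 10·m_2 + 3·m_3 = 6(Δ_2 - Δ_1) = -30
  3·m_2 + 10·m_3 + 2·m_4 = 6(Δ_3 - Δ_2) = 15
Clamped end conditions give two more equations: 2h_0·m_0 + h_0·m_1 = 6(Δ_0 - s'(1)) = -9 and h_3·m_3 + 2h_3·m_4 = 6(s'(10) - Δ_3) = 15.
Solving: m_0 = -253/59, m_1 = 481/118, m_2 = -533/118, m_3 = 138/59, m_4 = 609/236.
On [1, 3], with s_0(t) = a_0 + b_0·(t - 1) + c_0·(t - 1)² + d_0·(t - 1)³: c_0 = m_0/2 = -253/118, d_0 = (m_1 - m_0)/(6h_0) = 329/472, b_0 = Δ_0 - h_0(2m_0 + m_1)/6 = 2.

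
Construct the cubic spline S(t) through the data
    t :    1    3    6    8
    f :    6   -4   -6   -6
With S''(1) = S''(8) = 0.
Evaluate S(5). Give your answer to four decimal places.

-6.3126

With M_i denoting the second derivative at x_i, h_i = 2, 3, 2, and Δ_i = (y_(i+1) − y_i)/h_i = -5, -2/3, 0:
  2·M_0 + 10·M_1 + 3·M_2 = 6(Δ_1 - Δ_0) = 26
  3·M_1 + 10·M_2 + 2·M_3 = 6(Δ_2 - Δ_1) = 4
Natural end conditions: M_0 = M_3 = 0.
Solving the tridiagonal system: M_0 = 0, M_1 = 248/91, M_2 = -38/91, M_3 = 0.
On [3, 6], S(t) = -4 - 869/273·(t - 3) + 124/91·(t - 3)² - 11/63·(t - 3)³.
With (t - 3) = 2: S(5) = -5170/819.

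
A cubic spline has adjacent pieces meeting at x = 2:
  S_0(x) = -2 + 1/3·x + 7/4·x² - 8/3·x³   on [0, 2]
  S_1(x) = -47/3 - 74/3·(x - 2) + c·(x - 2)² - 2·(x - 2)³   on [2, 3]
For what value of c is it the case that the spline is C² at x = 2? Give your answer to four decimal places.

-14.2500

S_0''(x) = 7/2 - 16·x, so S_0''(2) = -57/2. On the right, S_1''(2) = 2c, so c = -57/4.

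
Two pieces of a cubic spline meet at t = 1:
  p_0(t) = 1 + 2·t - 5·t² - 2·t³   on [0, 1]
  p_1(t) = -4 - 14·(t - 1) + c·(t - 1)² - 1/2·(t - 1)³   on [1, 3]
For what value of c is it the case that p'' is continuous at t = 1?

p_0''(t) = -10 - 12·t, so p_0''(1) = -22. On the right, p_1''(1) = 2c, so c = -11.

-11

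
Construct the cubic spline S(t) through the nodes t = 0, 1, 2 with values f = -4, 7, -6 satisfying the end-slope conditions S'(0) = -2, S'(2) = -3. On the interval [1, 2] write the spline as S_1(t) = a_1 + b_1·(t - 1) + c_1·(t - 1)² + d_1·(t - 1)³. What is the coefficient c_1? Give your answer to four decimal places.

-35.5000

With M_i denoting the second derivative at x_i, h_i = 1, 1, and Δ_i = (y_(i+1) − y_i)/h_i = 11, -13:
  1·M_0 + 4·M_1 + 1·M_2 = 6(Δ_1 - Δ_0) = -144
Clamped end conditions give two more equations: 2h_0·M_0 + h_0·M_1 = 6(Δ_0 - S'(0)) = 78 and h_1·M_1 + 2h_1·M_2 = 6(S'(2) - Δ_1) = 60.
Solving the tridiagonal system: M_0 = 149/2, M_1 = -71, M_2 = 131/2.
On [1, 2], with S_1(t) = a_1 + b_1·(t - 1) + c_1·(t - 1)² + d_1·(t - 1)³: c_1 = M_1/2 = -71/2, d_1 = (M_2 - M_1)/(6h_1) = 91/4, b_1 = Δ_1 - h_1(2M_1 + M_2)/6 = -1/4.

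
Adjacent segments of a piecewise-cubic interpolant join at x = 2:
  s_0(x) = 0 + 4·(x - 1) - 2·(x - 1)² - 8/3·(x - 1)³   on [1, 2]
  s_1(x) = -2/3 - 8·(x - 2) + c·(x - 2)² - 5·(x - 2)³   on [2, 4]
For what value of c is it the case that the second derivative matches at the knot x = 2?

-10

s_0''(x) = -4 - 16·(x - 1), so s_0''(2) = -20. On the right, s_1''(2) = 2c, so c = -10.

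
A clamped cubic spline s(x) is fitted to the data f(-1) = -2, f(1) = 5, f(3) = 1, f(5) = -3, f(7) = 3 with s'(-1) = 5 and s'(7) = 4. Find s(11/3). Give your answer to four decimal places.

Put M_i = s'' at the i-th knot. Here h = (2, 2, 2, 2) and Δ = (7/2, -2, -2, 3), so the interior equations h_(i-1)·M_(i-1) + 2(h_(i-1)+h_i)·M_i + h_i·M_(i+1) = 6(Δ_i − Δ_(i-1)) read
  2·M_0 + 8·M_1 + 2·M_2 = 6(Δ_1 - Δ_0) = -33
  2·M_1 + 8·M_2 + 2·M_3 = 6(Δ_2 - Δ_1) = 0
  2·M_2 + 8·M_3 + 2·M_4 = 6(Δ_3 - Δ_2) = 30
Clamped end conditions give two more equations: 2h_0·M_0 + h_0·M_1 = 6(Δ_0 - s'(-1)) = -9 and h_3·M_3 + 2h_3·M_4 = 6(s'(7) - Δ_3) = 6.
Solving: M_0 = -23/112, M_1 = -229/56, M_2 = 1/16, M_3 = 215/56, M_4 = -47/112.
On [3, 5], s(x) = 1 - 93/28·(x - 3) + 1/32·(x - 3)² + 141/448·(x - 3)³.
With (x - 3) = 2/3: s(11/3) = -31/28.

-1.1071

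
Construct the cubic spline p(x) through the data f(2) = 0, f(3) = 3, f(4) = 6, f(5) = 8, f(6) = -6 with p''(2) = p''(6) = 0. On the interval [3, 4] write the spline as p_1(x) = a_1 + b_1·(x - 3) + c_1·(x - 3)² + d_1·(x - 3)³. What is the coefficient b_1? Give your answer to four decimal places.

Put M_i = p'' at the i-th knot. Here h = (1, 1, 1, 1) and Δ = (3, 3, 2, -14), so the interior equations h_(i-1)·M_(i-1) + 2(h_(i-1)+h_i)·M_i + h_i·M_(i+1) = 6(Δ_i − Δ_(i-1)) read
  1·M_0 + 4·M_1 + 1·M_2 = 6(Δ_1 - Δ_0) = 0
  1·M_1 + 4·M_2 + 1·M_3 = 6(Δ_2 - Δ_1) = -6
  1·M_2 + 4·M_3 + 1·M_4 = 6(Δ_3 - Δ_2) = -96
Natural end conditions: M_0 = M_4 = 0.
Solving the tridiagonal system: M_0 = 0, M_1 = -9/7, M_2 = 36/7, M_3 = -177/7, M_4 = 0.
On [3, 4], with p_1(x) = a_1 + b_1·(x - 3) + c_1·(x - 3)² + d_1·(x - 3)³: c_1 = M_1/2 = -9/14, d_1 = (M_2 - M_1)/(6h_1) = 15/14, b_1 = Δ_1 - h_1(2M_1 + M_2)/6 = 18/7.

2.5714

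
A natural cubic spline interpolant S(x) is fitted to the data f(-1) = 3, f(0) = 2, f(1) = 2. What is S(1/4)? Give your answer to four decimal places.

Put σ_i = S'' at the i-th knot. Here h = (1, 1) and Δ = (-1, 0), so the interior equations h_(i-1)·σ_(i-1) + 2(h_(i-1)+h_i)·σ_i + h_i·σ_(i+1) = 6(Δ_i − Δ_(i-1)) read
  1·σ_0 + 4·σ_1 + 1·σ_2 = 6(Δ_1 - Δ_0) = 6
Natural end conditions: σ_0 = σ_2 = 0.
Solving the tridiagonal system: σ_0 = 0, σ_1 = 3/2, σ_2 = 0.
On [0, 1], S(x) = 2 - 1/2·x + 3/4·x² - 1/4·x³.
With x = 1/4: S(1/4) = 491/256.

1.9180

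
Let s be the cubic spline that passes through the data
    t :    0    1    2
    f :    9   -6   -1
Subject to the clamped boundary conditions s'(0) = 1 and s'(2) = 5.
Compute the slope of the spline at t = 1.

Put σ_i = s'' at the i-th knot. Here h = (1, 1) and Δ = (-15, 5), so the interior equations h_(i-1)·σ_(i-1) + 2(h_(i-1)+h_i)·σ_i + h_i·σ_(i+1) = 6(Δ_i − Δ_(i-1)) read
  1·σ_0 + 4·σ_1 + 1·σ_2 = 6(Δ_1 - Δ_0) = 120
Clamped end conditions give two more equations: 2h_0·σ_0 + h_0·σ_1 = 6(Δ_0 - s'(0)) = -96 and h_1·σ_1 + 2h_1·σ_2 = 6(s'(2) - Δ_1) = 0.
Hence σ_0 = -76, σ_1 = 56, σ_2 = -28.
On [1, 2], s'(t) = b_1 + 2c_1·(t - 1) + 3d_1·(t - 1)² with b_1 = Δ_1 - h_1(2σ_1 + σ_2)/6 = -9, c_1 = σ_1/2 = 28, d_1 = (σ_2 - σ_1)/(6h_1) = -14. So s'(1) = -9.

-9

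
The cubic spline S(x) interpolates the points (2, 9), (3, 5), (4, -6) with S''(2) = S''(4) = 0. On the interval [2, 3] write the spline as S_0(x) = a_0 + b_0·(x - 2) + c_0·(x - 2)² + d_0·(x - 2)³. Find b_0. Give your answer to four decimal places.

-2.2500

With σ_i denoting the second derivative at x_i, h_i = 1, 1, and Δ_i = (y_(i+1) − y_i)/h_i = -4, -11:
  1·σ_0 + 4·σ_1 + 1·σ_2 = 6(Δ_1 - Δ_0) = -42
Natural end conditions: σ_0 = σ_2 = 0.
Solving the tridiagonal system: σ_0 = 0, σ_1 = -21/2, σ_2 = 0.
On [2, 3], with S_0(x) = a_0 + b_0·(x - 2) + c_0·(x - 2)² + d_0·(x - 2)³: c_0 = σ_0/2 = 0, d_0 = (σ_1 - σ_0)/(6h_0) = -7/4, b_0 = Δ_0 - h_0(2σ_0 + σ_1)/6 = -9/4.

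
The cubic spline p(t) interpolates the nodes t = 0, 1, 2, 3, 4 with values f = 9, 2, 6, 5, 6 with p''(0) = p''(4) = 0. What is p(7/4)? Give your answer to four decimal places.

4.9908

Let m_i = p''(x_i). Step sizes h_i = 1, 1, 1, 1; slopes of the chords Δ_i = (y_(i+1) - y_i)/h_i = -7, 4, -1, 1.
  1·m_0 + 4·m_1 + 1·m_2 = 6(Δ_1 - Δ_0) = 66
  1·m_1 + 4·m_2 + 1·m_3 = 6(Δ_2 - Δ_1) = -30
  1·m_2 + 4·m_3 + 1·m_4 = 6(Δ_3 - Δ_2) = 12
Natural end conditions: m_0 = m_4 = 0.
Solving the tridiagonal system: m_0 = 0, m_1 = 561/28, m_2 = -99/7, m_3 = 183/28, m_4 = 0.
On [1, 2], p(t) = 2 - 9/28·(t - 1) + 561/56·(t - 1)² - 319/56·(t - 1)³.
With (t - 1) = 3/4: p(7/4) = 17887/3584.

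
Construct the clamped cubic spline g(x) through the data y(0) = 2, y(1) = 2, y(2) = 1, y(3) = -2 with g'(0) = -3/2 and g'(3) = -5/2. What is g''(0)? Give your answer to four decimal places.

5.5333

Write M_i for g''(x_i). With h_i = 1, 1, 1 and divided differences Δ_i = 0, -1, -3, the continuity of g' gives the tridiagonal system
  1·M_0 + 4·M_1 + 1·M_2 = 6(Δ_1 - Δ_0) = -6
  1·M_1 + 4·M_2 + 1·M_3 = 6(Δ_2 - Δ_1) = -12
Clamped end conditions give two more equations: 2h_0·M_0 + h_0·M_1 = 6(Δ_0 - g'(0)) = 9 and h_2·M_2 + 2h_2·M_3 = 6(g'(3) - Δ_2) = 3.
Forward elimination and back-substitution give M_0 = 83/15, M_1 = -31/15, M_2 = -49/15, M_3 = 47/15.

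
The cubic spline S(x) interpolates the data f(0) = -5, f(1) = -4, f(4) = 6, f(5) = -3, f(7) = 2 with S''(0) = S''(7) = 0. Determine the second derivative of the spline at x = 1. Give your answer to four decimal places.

With m_i denoting the second derivative at x_i, h_i = 1, 3, 1, 2, and Δ_i = (y_(i+1) − y_i)/h_i = 1, 10/3, -9, 5/2:
  1·m_0 + 8·m_1 + 3·m_2 = 6(Δ_1 - Δ_0) = 14
  3·m_1 + 8·m_2 + 1·m_3 = 6(Δ_2 - Δ_1) = -74
  1·m_2 + 6·m_3 + 2·m_4 = 6(Δ_3 - Δ_2) = 69
Natural end conditions: m_0 = m_4 = 0.
Solving the tridiagonal system: m_0 = 0, m_1 = 2197/322, m_2 = -2178/161, m_3 = 4429/322, m_4 = 0.

6.8230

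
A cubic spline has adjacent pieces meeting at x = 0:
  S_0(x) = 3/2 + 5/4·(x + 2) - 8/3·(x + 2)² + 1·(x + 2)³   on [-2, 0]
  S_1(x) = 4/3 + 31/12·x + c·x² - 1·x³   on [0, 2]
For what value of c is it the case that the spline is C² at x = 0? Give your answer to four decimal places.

3.3333

S_0''(x) = -16/3 + 6·(x + 2), so S_0''(0) = 20/3. On the right, S_1''(0) = 2c, so c = 10/3.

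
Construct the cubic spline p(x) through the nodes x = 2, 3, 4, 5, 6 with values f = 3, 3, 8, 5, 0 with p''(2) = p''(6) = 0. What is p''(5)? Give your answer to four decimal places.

0.7500

Put M_i = p'' at the i-th knot. Here h = (1, 1, 1, 1) and Δ = (0, 5, -3, -5), so the interior equations h_(i-1)·M_(i-1) + 2(h_(i-1)+h_i)·M_i + h_i·M_(i+1) = 6(Δ_i − Δ_(i-1)) read
  1·M_0 + 4·M_1 + 1·M_2 = 6(Δ_1 - Δ_0) = 30
  1·M_1 + 4·M_2 + 1·M_3 = 6(Δ_2 - Δ_1) = -48
  1·M_2 + 4·M_3 + 1·M_4 = 6(Δ_3 - Δ_2) = -12
Natural end conditions: M_0 = M_4 = 0.
Solving the tridiagonal system: M_0 = 0, M_1 = 45/4, M_2 = -15, M_3 = 3/4, M_4 = 0.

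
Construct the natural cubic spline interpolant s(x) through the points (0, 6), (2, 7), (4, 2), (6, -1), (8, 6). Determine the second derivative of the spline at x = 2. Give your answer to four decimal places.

Put M_i = s'' at the i-th knot. Here h = (2, 2, 2, 2) and Δ = (1/2, -5/2, -3/2, 7/2), so the interior equations h_(i-1)·M_(i-1) + 2(h_(i-1)+h_i)·M_i + h_i·M_(i+1) = 6(Δ_i − Δ_(i-1)) read
  2·M_0 + 8·M_1 + 2·M_2 = 6(Δ_1 - Δ_0) = -18
  2·M_1 + 8·M_2 + 2·M_3 = 6(Δ_2 - Δ_1) = 6
  2·M_2 + 8·M_3 + 2·M_4 = 6(Δ_3 - Δ_2) = 30
Natural end conditions: M_0 = M_4 = 0.
Solving: M_0 = 0, M_1 = -33/14, M_2 = 3/7, M_3 = 51/14, M_4 = 0.

-2.3571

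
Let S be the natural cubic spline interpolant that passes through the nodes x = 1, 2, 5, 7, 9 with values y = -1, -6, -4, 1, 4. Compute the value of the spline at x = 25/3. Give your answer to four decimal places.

Let σ_i = S''(x_i). Step sizes h_i = 1, 3, 2, 2; slopes of the chords Δ_i = (y_(i+1) - y_i)/h_i = -5, 2/3, 5/2, 3/2.
  1·σ_0 + 8·σ_1 + 3·σ_2 = 6(Δ_1 - Δ_0) = 34
  3·σ_1 + 10·σ_2 + 2·σ_3 = 6(Δ_2 - Δ_1) = 11
  2·σ_2 + 8·σ_3 + 2·σ_4 = 6(Δ_3 - Δ_2) = -6
Natural end conditions: σ_0 = σ_4 = 0.
Forward elimination and back-substitution give σ_0 = 0, σ_1 = 571/134, σ_2 = -2/67, σ_3 = -199/268, σ_4 = 0.
On [7, 9], S(x) = 1 + 401/201·(x - 7) - 199/536·(x - 7)² + 199/3216·(x - 7)³.
With (x - 7) = 4/3: S(25/3) = 17077/5427.

3.1467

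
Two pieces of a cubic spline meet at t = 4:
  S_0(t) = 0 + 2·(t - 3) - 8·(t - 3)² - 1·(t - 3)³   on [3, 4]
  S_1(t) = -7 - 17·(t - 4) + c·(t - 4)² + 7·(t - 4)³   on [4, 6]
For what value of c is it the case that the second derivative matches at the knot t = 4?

-11

S_0''(t) = -16 - 6·(t - 3), so S_0''(4) = -22. On the right, S_1''(4) = 2c, so c = -11.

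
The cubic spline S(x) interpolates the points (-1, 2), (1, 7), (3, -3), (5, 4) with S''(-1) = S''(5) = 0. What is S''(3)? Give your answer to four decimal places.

8.3000

With σ_i denoting the second derivative at x_i, h_i = 2, 2, 2, and Δ_i = (y_(i+1) − y_i)/h_i = 5/2, -5, 7/2:
  2·σ_0 + 8·σ_1 + 2·σ_2 = 6(Δ_1 - Δ_0) = -45
  2·σ_1 + 8·σ_2 + 2·σ_3 = 6(Δ_2 - Δ_1) = 51
Natural end conditions: σ_0 = σ_3 = 0.
Solving: σ_0 = 0, σ_1 = -77/10, σ_2 = 83/10, σ_3 = 0.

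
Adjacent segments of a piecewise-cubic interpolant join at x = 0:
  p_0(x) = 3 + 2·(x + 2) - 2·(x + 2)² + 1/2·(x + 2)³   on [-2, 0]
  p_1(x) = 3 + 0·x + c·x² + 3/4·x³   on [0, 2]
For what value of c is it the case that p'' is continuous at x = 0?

p_0''(x) = -4 + 3·(x + 2), so p_0''(0) = 2. On the right, p_1''(0) = 2c, so c = 1.

1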